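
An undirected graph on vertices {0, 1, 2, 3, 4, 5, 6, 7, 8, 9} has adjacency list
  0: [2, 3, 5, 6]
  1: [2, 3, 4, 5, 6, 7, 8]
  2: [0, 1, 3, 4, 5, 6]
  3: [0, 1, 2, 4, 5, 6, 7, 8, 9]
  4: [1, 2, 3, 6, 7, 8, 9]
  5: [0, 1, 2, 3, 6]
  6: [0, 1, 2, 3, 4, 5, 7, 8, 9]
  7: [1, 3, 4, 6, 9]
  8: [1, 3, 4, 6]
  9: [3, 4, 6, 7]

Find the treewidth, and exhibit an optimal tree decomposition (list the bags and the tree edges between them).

Each bag holds 5 vertices, so the decomposition has width 4, which upper-bounds the treewidth. On the other hand G contains the 5-clique {0, 2, 3, 5, 6}. A clique must lie in a single bag of any decomposition, so no decomposition can have width below 4. The upper and lower bounds meet at 4, so that is the treewidth.

Treewidth 4.
Bags: B1 = {1, 3, 4, 6, 7}  B2 = {1, 2, 3, 4, 6}  B3 = {1, 2, 3, 5, 6}  B4 = {3, 4, 6, 7, 9}  B5 = {1, 3, 4, 6, 8}  B6 = {0, 2, 3, 5, 6}
Tree: B1–B2, B2–B3, B1–B4, B1–B5, B3–B6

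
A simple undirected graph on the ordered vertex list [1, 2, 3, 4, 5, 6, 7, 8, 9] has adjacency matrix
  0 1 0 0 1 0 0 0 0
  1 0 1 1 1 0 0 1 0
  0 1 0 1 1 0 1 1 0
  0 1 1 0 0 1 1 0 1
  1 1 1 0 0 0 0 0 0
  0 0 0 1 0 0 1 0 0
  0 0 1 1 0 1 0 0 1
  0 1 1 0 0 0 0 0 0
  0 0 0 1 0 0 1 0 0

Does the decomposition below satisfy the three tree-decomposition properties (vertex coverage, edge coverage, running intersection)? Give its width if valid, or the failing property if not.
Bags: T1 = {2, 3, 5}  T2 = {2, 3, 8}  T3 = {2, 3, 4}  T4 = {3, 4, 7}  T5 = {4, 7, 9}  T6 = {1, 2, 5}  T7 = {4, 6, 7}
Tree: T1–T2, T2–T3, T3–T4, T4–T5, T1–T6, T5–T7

Checking the three conditions: (i) the bags cover all of {1, 2, 3, 4, 5, 6, 7, 8, 9}; (ii) for each edge, some bag contains both endpoints; (iii) the bags containing any fixed vertex form a subtree. All hold, so the decomposition is valid with width 3 − 1 = 2.

Yes; width 2.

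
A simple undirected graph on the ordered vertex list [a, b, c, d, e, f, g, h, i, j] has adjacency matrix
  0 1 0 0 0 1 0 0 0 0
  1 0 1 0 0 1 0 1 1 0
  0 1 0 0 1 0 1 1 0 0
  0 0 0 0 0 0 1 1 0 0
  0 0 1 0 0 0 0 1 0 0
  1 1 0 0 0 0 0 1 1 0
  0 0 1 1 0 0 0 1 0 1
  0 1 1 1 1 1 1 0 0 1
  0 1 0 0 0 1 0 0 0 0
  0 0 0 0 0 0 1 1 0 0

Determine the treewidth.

2

A width-2 tree decomposition is:
Bags: B1 = {b, c, h}  B2 = {b, f, h}  B3 = {c, g, h}  B4 = {b, f, i}  B5 = {a, b, f}  B6 = {g, h, j}  B7 = {d, g, h}  B8 = {c, e, h}
Tree: B1–B2, B1–B3, B2–B4, B2–B5, B3–B6, B3–B7, B1–B8
Every bag has size at most 3, so the width is 3 − 1 = 2 and tw(G) ≤ 2. Conversely, {g, h, j} is a clique of size 3, and the vertices of any clique must share a bag in every tree decomposition; so some bag has ≥ 3 vertices and tw(G) ≥ 2. Therefore the treewidth is 2.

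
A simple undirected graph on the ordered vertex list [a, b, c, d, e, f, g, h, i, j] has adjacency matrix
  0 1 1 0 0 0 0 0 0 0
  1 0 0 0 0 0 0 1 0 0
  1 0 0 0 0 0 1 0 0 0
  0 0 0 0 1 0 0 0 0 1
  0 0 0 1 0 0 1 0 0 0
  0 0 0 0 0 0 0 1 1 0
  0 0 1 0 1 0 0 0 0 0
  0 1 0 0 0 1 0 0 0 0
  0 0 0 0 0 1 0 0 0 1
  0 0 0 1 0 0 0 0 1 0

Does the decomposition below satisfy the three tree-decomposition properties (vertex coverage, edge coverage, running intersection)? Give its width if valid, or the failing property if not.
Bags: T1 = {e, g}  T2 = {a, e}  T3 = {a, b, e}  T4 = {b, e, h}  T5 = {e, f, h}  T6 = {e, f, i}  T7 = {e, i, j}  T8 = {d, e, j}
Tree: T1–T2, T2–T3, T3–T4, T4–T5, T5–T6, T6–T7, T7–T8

A tree decomposition must satisfy three properties: every vertex lies in some bag; for every edge, both endpoints lie together in some bag; and for every vertex, the bags containing it form a connected subtree. Here vertex c appears in no bag, so the decomposition is invalid.

No — vertex c appears in no bag.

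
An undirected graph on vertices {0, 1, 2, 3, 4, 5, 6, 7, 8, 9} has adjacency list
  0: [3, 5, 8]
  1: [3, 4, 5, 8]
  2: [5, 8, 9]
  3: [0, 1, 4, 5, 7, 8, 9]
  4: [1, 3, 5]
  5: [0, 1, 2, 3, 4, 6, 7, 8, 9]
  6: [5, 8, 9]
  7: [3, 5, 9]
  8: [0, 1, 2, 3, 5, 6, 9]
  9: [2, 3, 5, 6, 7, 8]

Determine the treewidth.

3

A width-3 tree decomposition is:
Bags: B1 = {2, 5, 8, 9}  B2 = {3, 5, 8, 9}  B3 = {1, 3, 5, 8}  B4 = {1, 3, 4, 5}  B5 = {0, 3, 5, 8}  B6 = {3, 5, 7, 9}  B7 = {5, 6, 8, 9}
Tree: B1–B2, B2–B3, B3–B4, B2–B5, B2–B6, B1–B7
Every bag has size at most 4, so the width is 4 − 1 = 3 and tw(G) ≤ 3. For the lower bound, the 4 vertices {2, 5, 8, 9} are pairwise adjacent, and any tree decomposition puts a clique entirely inside one bag — forcing width ≥ 3. The upper and lower bounds meet at 3, so that is the treewidth.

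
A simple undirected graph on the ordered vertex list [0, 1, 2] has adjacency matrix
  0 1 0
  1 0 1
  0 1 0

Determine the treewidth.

1

A width-1 tree decomposition is:
Bags: B1 = {0, 1}  B2 = {1, 2}
Tree: B1–B2
Every bag has size at most 2, so the width is 2 − 1 = 1 and tw(G) ≤ 1. Any graph with an edge has treewidth ≥ 1, and G has the edge 0–1. The upper and lower bounds meet at 1, so that is the treewidth.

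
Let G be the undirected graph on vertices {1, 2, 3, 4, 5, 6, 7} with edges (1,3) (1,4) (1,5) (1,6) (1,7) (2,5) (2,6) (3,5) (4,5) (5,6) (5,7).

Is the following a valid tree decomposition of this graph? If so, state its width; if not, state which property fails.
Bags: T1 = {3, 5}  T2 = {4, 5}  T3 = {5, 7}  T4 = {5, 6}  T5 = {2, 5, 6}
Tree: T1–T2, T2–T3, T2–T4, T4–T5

No — vertex 1 appears in no bag.

A tree decomposition must satisfy three properties: every vertex lies in some bag; for every edge, both endpoints lie together in some bag; and for every vertex, the bags containing it form a connected subtree. Here vertex 1 appears in no bag, so the decomposition is invalid.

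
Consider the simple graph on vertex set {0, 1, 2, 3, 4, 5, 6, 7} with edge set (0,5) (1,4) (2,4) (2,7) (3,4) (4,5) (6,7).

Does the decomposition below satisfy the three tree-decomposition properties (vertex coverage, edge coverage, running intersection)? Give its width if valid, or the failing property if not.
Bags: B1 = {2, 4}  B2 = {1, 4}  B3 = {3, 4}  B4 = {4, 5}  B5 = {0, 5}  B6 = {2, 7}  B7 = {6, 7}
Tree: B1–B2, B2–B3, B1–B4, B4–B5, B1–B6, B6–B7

Checking the three conditions: (i) the bags cover all of {0, 1, 2, 3, 4, 5, 6, 7}; (ii) for each edge, some bag contains both endpoints; (iii) the bags containing any fixed vertex form a subtree. All hold, so the decomposition is valid with width 2 − 1 = 1.

Yes; width 1.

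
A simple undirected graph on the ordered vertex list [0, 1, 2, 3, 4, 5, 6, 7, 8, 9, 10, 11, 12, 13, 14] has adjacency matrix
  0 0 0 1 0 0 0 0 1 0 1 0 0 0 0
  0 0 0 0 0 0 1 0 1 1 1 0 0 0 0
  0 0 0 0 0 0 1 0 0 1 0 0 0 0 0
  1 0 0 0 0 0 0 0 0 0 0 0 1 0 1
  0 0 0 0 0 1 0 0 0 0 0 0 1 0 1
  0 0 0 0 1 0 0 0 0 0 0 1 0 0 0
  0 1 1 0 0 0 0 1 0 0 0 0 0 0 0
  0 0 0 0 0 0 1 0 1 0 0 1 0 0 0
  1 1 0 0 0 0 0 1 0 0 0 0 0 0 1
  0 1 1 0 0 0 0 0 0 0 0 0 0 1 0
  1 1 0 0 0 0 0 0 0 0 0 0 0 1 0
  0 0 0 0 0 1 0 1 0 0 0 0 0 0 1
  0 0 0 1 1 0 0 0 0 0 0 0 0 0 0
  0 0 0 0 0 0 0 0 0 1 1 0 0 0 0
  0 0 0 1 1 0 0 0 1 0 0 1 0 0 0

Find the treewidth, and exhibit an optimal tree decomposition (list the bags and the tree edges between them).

Treewidth 3.
One such decomposition:
Bags: B1 = {4, 5, 11, 12}  B2 = {4, 11, 12, 14}  B3 = {3, 11, 12, 14}  B4 = {3, 7, 11, 14}  B5 = {3, 7, 8, 14}  B6 = {0, 3, 7, 8}  B7 = {0, 6, 7, 8}  B8 = {0, 1, 6, 8}  B9 = {0, 1, 6, 10}  B10 = {1, 2, 6, 10}  B11 = {1, 2, 9, 10}  B12 = {2, 9, 10, 13}
Tree: B1–B2, B2–B3, B3–B4, B4–B5, B5–B6, B6–B7, B7–B8, B8–B9, B9–B10, B10–B11, B11–B12

The largest bag has 4 vertices, giving width 3; this decomposition certifies tw(G) ≤ 3. For the lower bound: the 4 vertex sets {4,5,12}, {11}, {14}, {0,3,7,8} are disjoint, each induces a connected subgraph, and every pair is joined by at least one edge of G. Contracting each set to a single vertex therefore yields K_{4} as a minor, and since treewidth is minor-monotone, tw(G) ≥ tw(K_{4}) = 3. Hence tw(G) = 3 exactly.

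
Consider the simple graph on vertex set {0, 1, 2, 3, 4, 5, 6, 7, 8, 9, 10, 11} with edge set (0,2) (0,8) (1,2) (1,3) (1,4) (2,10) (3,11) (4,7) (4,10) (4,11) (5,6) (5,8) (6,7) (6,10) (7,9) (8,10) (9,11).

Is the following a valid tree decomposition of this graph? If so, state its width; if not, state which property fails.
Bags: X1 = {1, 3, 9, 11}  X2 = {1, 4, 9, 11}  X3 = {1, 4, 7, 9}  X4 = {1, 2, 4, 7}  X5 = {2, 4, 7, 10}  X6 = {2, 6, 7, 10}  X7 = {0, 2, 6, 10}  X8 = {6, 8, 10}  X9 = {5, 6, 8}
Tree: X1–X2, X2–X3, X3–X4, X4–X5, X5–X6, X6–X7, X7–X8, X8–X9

No — edge (0,8) lies in no bag.

A tree decomposition must satisfy three properties: every vertex lies in some bag; for every edge, both endpoints lie together in some bag; and for every vertex, the bags containing it form a connected subtree. Here edge (0,8) lies in no bag, so the decomposition is invalid.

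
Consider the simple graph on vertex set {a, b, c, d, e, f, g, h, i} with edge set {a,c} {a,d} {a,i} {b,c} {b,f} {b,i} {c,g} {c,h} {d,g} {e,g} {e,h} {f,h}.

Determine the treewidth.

A width-3 tree decomposition is:
Bags: B1 = {e, f, g, h}  B2 = {c, f, g, h}  B3 = {b, c, f, g}  B4 = {b, c, d, g}  B5 = {a, b, c, d}  B6 = {a, b, d, i}
Tree: B1–B2, B2–B3, B3–B4, B4–B5, B5–B6
The largest bag has 4 vertices, giving width 3; this decomposition certifies tw(G) ≤ 3. For the lower bound: the 4 vertex sets {e,f,h}, {g}, {c}, {a,b,d,i} are disjoint, each induces a connected subgraph, and every pair is joined by at least one edge of G. Contracting each set to a single vertex therefore yields K_{4} as a minor, and since treewidth is minor-monotone, tw(G) ≥ tw(K_{4}) = 3. The upper and lower bounds meet at 3, so that is the treewidth.

3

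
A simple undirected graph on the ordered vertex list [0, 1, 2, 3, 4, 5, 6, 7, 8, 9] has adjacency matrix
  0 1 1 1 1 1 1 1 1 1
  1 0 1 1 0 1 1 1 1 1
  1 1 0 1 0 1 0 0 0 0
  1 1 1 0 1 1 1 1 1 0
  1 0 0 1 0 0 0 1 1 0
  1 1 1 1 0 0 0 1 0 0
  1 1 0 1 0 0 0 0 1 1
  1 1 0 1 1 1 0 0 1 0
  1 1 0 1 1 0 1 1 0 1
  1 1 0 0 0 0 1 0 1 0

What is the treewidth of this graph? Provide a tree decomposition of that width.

Treewidth 4.
One such decomposition:
Bags: B1 = {0, 1, 3, 6, 8}  B2 = {0, 1, 6, 8, 9}  B3 = {0, 1, 3, 7, 8}  B4 = {0, 3, 4, 7, 8}  B5 = {0, 1, 3, 5, 7}  B6 = {0, 1, 2, 3, 5}
Tree: B1–B2, B1–B3, B3–B4, B3–B5, B5–B6

Every bag has size at most 5, so the width is 5 − 1 = 4 and tw(G) ≤ 4. On the other hand G contains the 5-clique {0, 1, 6, 8, 9}. A clique must lie in a single bag of any decomposition, so no decomposition can have width below 4. Hence tw(G) = 4 exactly.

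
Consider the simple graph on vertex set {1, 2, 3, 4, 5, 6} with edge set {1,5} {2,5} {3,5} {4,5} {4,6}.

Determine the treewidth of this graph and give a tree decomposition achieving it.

Every bag has size at most 2, so the width is 2 − 1 = 1 and tw(G) ≤ 1. Since G has at least one edge (e.g. 5–4), it is not an edgeless graph, so tw(G) ≥ 1. Combining the bounds, tw(G) = 1.

Treewidth 1.
One such decomposition:
Bags: B1 = {4, 5}  B2 = {2, 5}  B3 = {3, 5}  B4 = {4, 6}  B5 = {1, 5}
Tree: B1–B2, B1–B3, B1–B4, B3–B5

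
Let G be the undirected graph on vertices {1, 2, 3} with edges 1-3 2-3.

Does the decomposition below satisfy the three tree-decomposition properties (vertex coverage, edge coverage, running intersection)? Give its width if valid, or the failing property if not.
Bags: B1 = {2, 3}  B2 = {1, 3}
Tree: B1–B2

Yes; width 1.

Vertex coverage: the bags together contain {1, 2, 3}, the full vertex set. Edge coverage: each edge of G has both endpoints in at least one bag. Running intersection: for every vertex, the bags containing it form a connected subtree. All three properties hold, so this is a valid tree decomposition of width max|bag| − 1 = 1, and hence tw(G) ≤ 1.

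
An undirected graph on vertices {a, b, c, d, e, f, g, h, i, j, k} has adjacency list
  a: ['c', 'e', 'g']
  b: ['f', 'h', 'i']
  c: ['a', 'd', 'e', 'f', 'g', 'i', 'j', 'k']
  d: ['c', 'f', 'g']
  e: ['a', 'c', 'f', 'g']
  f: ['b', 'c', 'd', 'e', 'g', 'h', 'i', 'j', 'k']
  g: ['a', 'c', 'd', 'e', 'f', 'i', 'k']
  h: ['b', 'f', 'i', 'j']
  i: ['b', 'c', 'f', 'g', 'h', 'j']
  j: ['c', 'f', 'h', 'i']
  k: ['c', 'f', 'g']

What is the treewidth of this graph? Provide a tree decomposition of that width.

The largest bag has 4 vertices, giving width 3; this decomposition certifies tw(G) ≤ 3. Conversely, {a, c, e, g} is a clique of size 4, and the vertices of any clique must share a bag in every tree decomposition; so some bag has ≥ 4 vertices and tw(G) ≥ 3. The upper and lower bounds meet at 3, so that is the treewidth.

Treewidth 3.
One optimal decomposition is:
Bags: B1 = {c, f, g, i}  B2 = {c, e, f, g}  B3 = {c, f, g, k}  B4 = {a, c, e, g}  B5 = {c, d, f, g}  B6 = {c, f, i, j}  B7 = {f, h, i, j}  B8 = {b, f, h, i}
Tree: B1–B2, B1–B3, B2–B4, B1–B5, B1–B6, B6–B7, B7–B8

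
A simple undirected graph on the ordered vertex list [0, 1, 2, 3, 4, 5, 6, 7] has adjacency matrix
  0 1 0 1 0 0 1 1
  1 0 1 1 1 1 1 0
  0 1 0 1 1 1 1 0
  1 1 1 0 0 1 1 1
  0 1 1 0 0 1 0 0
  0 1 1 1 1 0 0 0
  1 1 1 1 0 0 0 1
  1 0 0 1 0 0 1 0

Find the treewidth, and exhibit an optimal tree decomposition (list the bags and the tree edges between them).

Each bag holds 4 vertices, so the decomposition has width 3, which upper-bounds the treewidth. For the lower bound, the 4 vertices {0, 1, 3, 6} are pairwise adjacent, and any tree decomposition puts a clique entirely inside one bag — forcing width ≥ 3. Hence tw(G) = 3 exactly.

Treewidth 3.
One such decomposition:
Bags: B1 = {1, 2, 3, 6}  B2 = {0, 1, 3, 6}  B3 = {0, 3, 6, 7}  B4 = {1, 2, 3, 5}  B5 = {1, 2, 4, 5}
Tree: B1–B2, B2–B3, B1–B4, B4–B5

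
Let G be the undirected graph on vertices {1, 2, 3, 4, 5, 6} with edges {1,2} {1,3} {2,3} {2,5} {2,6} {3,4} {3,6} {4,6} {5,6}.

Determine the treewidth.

2

A width-2 tree decomposition is:
Bags: B1 = {3, 4, 6}  B2 = {2, 3, 6}  B3 = {2, 5, 6}  B4 = {1, 2, 3}
Tree: B1–B2, B2–B3, B2–B4
The largest bag has 3 vertices, giving width 2; this decomposition certifies tw(G) ≤ 2. Conversely, {1, 2, 3} is a clique of size 3, and the vertices of any clique must share a bag in every tree decomposition; so some bag has ≥ 3 vertices and tw(G) ≥ 2. The upper and lower bounds meet at 2, so that is the treewidth.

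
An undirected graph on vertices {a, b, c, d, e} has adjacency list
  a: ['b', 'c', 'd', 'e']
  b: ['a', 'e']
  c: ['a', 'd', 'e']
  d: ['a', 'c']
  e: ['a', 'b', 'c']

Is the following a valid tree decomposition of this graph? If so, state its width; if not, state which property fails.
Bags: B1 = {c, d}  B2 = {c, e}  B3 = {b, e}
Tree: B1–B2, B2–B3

A tree decomposition must satisfy three properties: every vertex lies in some bag; for every edge, both endpoints lie together in some bag; and for every vertex, the bags containing it form a connected subtree. Here vertex a appears in no bag, so the decomposition is invalid.

No — vertex a appears in no bag.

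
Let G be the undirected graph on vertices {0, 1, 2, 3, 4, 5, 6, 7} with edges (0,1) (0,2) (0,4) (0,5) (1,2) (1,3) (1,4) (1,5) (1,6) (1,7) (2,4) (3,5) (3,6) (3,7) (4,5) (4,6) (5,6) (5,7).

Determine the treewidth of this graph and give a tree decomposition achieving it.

Every bag has size at most 4, so the width is 4 − 1 = 3 and tw(G) ≤ 3. For the lower bound, the 4 vertices {0, 1, 2, 4} are pairwise adjacent, and any tree decomposition puts a clique entirely inside one bag — forcing width ≥ 3. Therefore the treewidth is 3.

Treewidth 3.
Bags: B1 = {1, 4, 5, 6}  B2 = {1, 3, 5, 6}  B3 = {0, 1, 4, 5}  B4 = {0, 1, 2, 4}  B5 = {1, 3, 5, 7}
Tree: B1–B2, B1–B3, B3–B4, B2–B5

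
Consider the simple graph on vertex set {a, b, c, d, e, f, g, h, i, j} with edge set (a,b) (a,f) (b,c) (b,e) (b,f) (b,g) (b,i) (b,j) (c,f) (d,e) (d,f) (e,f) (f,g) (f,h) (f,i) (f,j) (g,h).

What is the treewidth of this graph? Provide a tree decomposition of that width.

The largest bag has 3 vertices, giving width 2; this decomposition certifies tw(G) ≤ 2. Conversely, {d, e, f} is a clique of size 3, and the vertices of any clique must share a bag in every tree decomposition; so some bag has ≥ 3 vertices and tw(G) ≥ 2. Therefore the treewidth is 2.

Treewidth 2.
One such decomposition:
Bags: B1 = {b, e, f}  B2 = {d, e, f}  B3 = {b, f, g}  B4 = {b, f, j}  B5 = {b, f, i}  B6 = {b, c, f}  B7 = {a, b, f}  B8 = {f, g, h}
Tree: B1–B2, B1–B3, B1–B4, B1–B5, B5–B6, B4–B7, B3–B8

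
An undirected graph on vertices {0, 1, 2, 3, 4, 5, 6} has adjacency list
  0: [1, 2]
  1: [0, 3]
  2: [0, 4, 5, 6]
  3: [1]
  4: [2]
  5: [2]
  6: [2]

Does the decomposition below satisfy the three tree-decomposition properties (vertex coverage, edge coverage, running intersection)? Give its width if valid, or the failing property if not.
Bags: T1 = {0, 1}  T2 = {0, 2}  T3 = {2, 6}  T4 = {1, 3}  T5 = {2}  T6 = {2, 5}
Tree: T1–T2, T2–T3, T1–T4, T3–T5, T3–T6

No — vertex 4 appears in no bag.

A tree decomposition must satisfy three properties: every vertex lies in some bag; for every edge, both endpoints lie together in some bag; and for every vertex, the bags containing it form a connected subtree. Here vertex 4 appears in no bag, so the decomposition is invalid.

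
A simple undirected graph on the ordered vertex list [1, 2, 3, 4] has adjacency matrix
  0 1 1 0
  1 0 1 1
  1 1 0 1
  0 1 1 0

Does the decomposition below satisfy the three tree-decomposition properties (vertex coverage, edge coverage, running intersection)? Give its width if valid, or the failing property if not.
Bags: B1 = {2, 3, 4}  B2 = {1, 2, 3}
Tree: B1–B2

Yes; width 2.

Checking the three conditions: (i) the bags cover all of {1, 2, 3, 4}; (ii) for each edge, some bag contains both endpoints; (iii) the bags containing any fixed vertex form a subtree. All hold, so the decomposition is valid with width 3 − 1 = 2.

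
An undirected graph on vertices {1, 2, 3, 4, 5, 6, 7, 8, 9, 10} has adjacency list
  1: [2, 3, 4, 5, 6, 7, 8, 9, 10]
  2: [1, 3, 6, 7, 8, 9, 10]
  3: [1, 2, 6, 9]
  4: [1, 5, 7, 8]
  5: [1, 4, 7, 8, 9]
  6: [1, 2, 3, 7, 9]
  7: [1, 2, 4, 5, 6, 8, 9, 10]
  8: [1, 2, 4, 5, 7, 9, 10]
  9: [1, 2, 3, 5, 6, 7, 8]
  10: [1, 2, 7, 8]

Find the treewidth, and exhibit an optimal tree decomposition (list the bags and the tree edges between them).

Every bag has size at most 5, so the width is 5 − 1 = 4 and tw(G) ≤ 4. On the other hand G contains the 5-clique {1, 2, 3, 6, 9}. A clique must lie in a single bag of any decomposition, so no decomposition can have width below 4. Therefore the treewidth is 4.

Treewidth 4.
One optimal decomposition is:
Bags: B1 = {1, 2, 7, 8, 9}  B2 = {1, 2, 7, 8, 10}  B3 = {1, 5, 7, 8, 9}  B4 = {1, 2, 6, 7, 9}  B5 = {1, 4, 5, 7, 8}  B6 = {1, 2, 3, 6, 9}
Tree: B1–B2, B1–B3, B1–B4, B3–B5, B4–B6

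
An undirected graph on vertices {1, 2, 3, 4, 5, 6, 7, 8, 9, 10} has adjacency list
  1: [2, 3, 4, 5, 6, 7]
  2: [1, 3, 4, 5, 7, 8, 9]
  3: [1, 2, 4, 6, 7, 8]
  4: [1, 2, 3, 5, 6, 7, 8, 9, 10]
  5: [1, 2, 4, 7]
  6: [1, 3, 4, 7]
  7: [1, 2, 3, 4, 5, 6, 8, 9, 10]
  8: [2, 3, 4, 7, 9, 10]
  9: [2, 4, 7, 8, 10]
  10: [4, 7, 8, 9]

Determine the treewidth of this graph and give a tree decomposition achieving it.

Every bag has size at most 5, so the width is 5 − 1 = 4 and tw(G) ≤ 4. On the other hand G contains the 5-clique {2, 4, 7, 8, 9}. A clique must lie in a single bag of any decomposition, so no decomposition can have width below 4. The upper and lower bounds meet at 4, so that is the treewidth.

Treewidth 4.
One optimal decomposition is:
Bags: B1 = {2, 3, 4, 7, 8}  B2 = {2, 4, 7, 8, 9}  B3 = {1, 2, 3, 4, 7}  B4 = {1, 3, 4, 6, 7}  B5 = {1, 2, 4, 5, 7}  B6 = {4, 7, 8, 9, 10}
Tree: B1–B2, B1–B3, B3–B4, B3–B5, B2–B6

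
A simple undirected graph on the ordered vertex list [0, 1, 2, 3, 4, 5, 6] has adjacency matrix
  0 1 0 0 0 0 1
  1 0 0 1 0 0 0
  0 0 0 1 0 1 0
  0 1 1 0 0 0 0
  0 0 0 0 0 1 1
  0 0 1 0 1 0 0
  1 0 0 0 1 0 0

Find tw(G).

2

A width-2 tree decomposition is:
Bags: B1 = {0, 4, 6}  B2 = {0, 4, 5}  B3 = {0, 2, 5}  B4 = {0, 2, 3}  B5 = {0, 1, 3}
Tree: B1–B2, B2–B3, B3–B4, B4–B5
Every bag has size at most 3, so the width is 3 − 1 = 2 and tw(G) ≤ 2. For the lower bound, G contains the cycle 0–6–4–5–2–3–1–0, so G is not a forest; only forests have treewidth ≤ 1, hence tw(G) ≥ 2. Therefore the treewidth is 2.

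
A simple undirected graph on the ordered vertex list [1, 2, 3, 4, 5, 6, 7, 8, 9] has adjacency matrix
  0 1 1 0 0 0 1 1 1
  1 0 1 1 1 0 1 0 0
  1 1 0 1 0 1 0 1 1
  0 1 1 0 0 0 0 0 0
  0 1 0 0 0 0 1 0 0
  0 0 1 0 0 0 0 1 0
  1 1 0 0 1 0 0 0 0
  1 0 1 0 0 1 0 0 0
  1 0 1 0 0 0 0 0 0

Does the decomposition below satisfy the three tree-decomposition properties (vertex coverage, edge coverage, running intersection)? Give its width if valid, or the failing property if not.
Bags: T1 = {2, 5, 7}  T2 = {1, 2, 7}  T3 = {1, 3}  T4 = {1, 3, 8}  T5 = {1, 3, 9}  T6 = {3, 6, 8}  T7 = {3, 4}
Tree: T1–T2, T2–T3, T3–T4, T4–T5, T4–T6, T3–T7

No — edge (2,3) lies in no bag.

A tree decomposition must satisfy three properties: every vertex lies in some bag; for every edge, both endpoints lie together in some bag; and for every vertex, the bags containing it form a connected subtree. Here edge (2,3) lies in no bag, so the decomposition is invalid.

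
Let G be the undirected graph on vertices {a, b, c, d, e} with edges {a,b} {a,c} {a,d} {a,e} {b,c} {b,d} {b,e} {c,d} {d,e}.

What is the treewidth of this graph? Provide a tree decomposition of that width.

Treewidth 3.
One optimal decomposition is:
Bags: B1 = {a, b, c, d}  B2 = {a, b, d, e}
Tree: B1–B2

The largest bag has 4 vertices, giving width 3; this decomposition certifies tw(G) ≤ 3. On the other hand G contains the 4-clique {a, b, d, e}. A clique must lie in a single bag of any decomposition, so no decomposition can have width below 3. Therefore the treewidth is 3.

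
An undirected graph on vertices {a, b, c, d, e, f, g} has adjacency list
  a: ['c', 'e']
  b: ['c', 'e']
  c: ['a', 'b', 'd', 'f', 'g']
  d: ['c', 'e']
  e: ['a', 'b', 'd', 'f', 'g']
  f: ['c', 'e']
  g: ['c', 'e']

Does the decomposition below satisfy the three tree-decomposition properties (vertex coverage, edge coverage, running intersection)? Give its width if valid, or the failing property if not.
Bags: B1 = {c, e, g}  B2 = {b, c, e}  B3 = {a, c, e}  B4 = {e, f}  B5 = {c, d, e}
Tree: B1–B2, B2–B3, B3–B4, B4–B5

No — edge (c,f) lies in no bag.

A tree decomposition must satisfy three properties: every vertex lies in some bag; for every edge, both endpoints lie together in some bag; and for every vertex, the bags containing it form a connected subtree. Here edge (c,f) lies in no bag, so the decomposition is invalid.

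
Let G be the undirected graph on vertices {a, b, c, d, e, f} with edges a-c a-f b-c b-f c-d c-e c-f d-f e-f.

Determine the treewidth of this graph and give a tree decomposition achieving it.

The largest bag has 3 vertices, giving width 2; this decomposition certifies tw(G) ≤ 2. Conversely, {c, d, f} is a clique of size 3, and the vertices of any clique must share a bag in every tree decomposition; so some bag has ≥ 3 vertices and tw(G) ≥ 2. Combining the bounds, tw(G) = 2.

Treewidth 2.
One such decomposition:
Bags: B1 = {c, e, f}  B2 = {a, c, f}  B3 = {c, d, f}  B4 = {b, c, f}
Tree: B1–B2, B2–B3, B2–B4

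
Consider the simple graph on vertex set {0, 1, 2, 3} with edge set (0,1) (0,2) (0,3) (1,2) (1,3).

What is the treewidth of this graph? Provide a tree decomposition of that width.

Each bag holds 3 vertices, so the decomposition has width 2, which upper-bounds the treewidth. For the lower bound, the 3 vertices {0, 1, 2} are pairwise adjacent, and any tree decomposition puts a clique entirely inside one bag — forcing width ≥ 2. Combining the bounds, tw(G) = 2.

Treewidth 2.
One such decomposition:
Bags: B1 = {0, 1, 3}  B2 = {0, 1, 2}
Tree: B1–B2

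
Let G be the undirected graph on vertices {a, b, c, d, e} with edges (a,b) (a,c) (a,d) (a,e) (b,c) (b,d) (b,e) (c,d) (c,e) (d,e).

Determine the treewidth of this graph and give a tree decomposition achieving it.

With just one bag of size 5, the width is 5 − 1 = 4, so tw(G) ≤ 4. Conversely, {a, b, c, d, e} is a clique of size 5, and the vertices of any clique must share a bag in every tree decomposition; so some bag has ≥ 5 vertices and tw(G) ≥ 4. Combining the bounds, tw(G) = 4.

Treewidth 4.
Bags: B1 = {a, b, c, d, e}
Tree: (single bag)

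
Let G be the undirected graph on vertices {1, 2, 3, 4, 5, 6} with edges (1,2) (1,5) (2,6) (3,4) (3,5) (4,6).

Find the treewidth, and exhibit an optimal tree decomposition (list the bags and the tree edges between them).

Treewidth 2.
One such decomposition:
Bags: B1 = {3, 4, 5}  B2 = {4, 5, 6}  B3 = {2, 5, 6}  B4 = {1, 2, 5}
Tree: B1–B2, B2–B3, B3–B4

Every bag has size at most 3, so the width is 3 − 1 = 2 and tw(G) ≤ 2. For the lower bound, G contains the cycle 5–3–4–6–2–1–5, so G is not a forest; only forests have treewidth ≤ 1, hence tw(G) ≥ 2. Combining the bounds, tw(G) = 2.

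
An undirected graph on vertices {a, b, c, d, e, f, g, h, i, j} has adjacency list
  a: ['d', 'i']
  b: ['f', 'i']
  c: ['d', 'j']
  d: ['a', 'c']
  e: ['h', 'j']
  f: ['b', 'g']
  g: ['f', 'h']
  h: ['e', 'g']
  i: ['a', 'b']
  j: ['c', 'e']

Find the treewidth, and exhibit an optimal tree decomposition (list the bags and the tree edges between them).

Treewidth 2.
One optimal decomposition is:
Bags: B1 = {a, b, i}  B2 = {a, b, f}  B3 = {a, f, g}  B4 = {a, g, h}  B5 = {a, e, h}  B6 = {a, e, j}  B7 = {a, c, j}  B8 = {a, c, d}
Tree: B1–B2, B2–B3, B3–B4, B4–B5, B5–B6, B6–B7, B7–B8

Every bag has size at most 3, so the width is 3 − 1 = 2 and tw(G) ≤ 2. Since a–i–b–f–g–h–e–j–c–d–a is a cycle in G, G is not acyclic. Forests are exactly the graphs of treewidth ≤ 1, so tw(G) ≥ 2. The upper and lower bounds meet at 2, so that is the treewidth.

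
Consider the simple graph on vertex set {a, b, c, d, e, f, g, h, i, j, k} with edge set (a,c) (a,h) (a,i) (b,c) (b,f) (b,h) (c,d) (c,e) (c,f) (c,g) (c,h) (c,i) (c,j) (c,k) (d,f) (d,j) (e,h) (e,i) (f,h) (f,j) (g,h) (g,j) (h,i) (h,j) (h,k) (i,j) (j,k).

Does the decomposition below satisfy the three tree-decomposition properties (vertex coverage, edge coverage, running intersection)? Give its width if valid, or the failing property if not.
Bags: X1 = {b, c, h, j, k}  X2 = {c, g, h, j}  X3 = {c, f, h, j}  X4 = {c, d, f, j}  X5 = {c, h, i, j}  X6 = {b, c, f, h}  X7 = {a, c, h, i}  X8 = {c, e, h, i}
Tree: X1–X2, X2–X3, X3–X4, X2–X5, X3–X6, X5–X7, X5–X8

No — bags containing vertex b are not connected in the tree.

A tree decomposition must satisfy three properties: every vertex lies in some bag; for every edge, both endpoints lie together in some bag; and for every vertex, the bags containing it form a connected subtree. Here bags containing vertex b are not connected in the tree, so the decomposition is invalid.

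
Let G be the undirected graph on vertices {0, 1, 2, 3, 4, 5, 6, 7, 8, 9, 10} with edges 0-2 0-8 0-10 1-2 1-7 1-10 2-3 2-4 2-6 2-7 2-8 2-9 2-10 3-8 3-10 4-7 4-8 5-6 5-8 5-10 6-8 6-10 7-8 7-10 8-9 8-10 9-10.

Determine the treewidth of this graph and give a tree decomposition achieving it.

Every bag has size at most 4, so the width is 4 − 1 = 3 and tw(G) ≤ 3. Conversely, {0, 2, 8, 10} is a clique of size 4, and the vertices of any clique must share a bag in every tree decomposition; so some bag has ≥ 4 vertices and tw(G) ≥ 3. Combining the bounds, tw(G) = 3.

Treewidth 3.
Bags: B1 = {2, 7, 8, 10}  B2 = {2, 3, 8, 10}  B3 = {2, 4, 7, 8}  B4 = {1, 2, 7, 10}  B5 = {2, 6, 8, 10}  B6 = {2, 8, 9, 10}  B7 = {5, 6, 8, 10}  B8 = {0, 2, 8, 10}
Tree: B1–B2, B1–B3, B1–B4, B1–B5, B2–B6, B5–B7, B1–B8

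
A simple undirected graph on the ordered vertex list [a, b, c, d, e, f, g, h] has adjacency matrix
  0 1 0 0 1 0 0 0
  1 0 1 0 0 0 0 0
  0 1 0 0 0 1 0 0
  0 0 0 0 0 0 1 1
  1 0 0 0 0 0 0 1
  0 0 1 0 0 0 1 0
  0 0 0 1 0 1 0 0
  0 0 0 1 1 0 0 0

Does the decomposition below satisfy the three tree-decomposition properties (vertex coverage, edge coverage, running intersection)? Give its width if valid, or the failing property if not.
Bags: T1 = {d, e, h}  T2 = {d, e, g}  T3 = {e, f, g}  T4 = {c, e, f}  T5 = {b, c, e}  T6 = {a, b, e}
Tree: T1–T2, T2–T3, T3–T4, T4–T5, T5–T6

Yes; width 2.

Every vertex of G appears in some bag (union = {a, b, c, d, e, f, g, h}); every edge is covered by a bag; and for each vertex v the set of bags containing v is connected in the bag tree. The decomposition is therefore valid. The largest bag has 3 vertices, so the width is 2.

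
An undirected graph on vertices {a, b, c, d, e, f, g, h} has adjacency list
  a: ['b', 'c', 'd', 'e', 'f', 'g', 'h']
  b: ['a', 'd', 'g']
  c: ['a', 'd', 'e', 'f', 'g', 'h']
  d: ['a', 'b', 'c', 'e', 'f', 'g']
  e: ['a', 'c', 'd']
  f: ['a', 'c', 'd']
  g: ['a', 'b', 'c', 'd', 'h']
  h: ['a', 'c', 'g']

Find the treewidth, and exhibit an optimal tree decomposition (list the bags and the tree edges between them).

Treewidth 3.
One optimal decomposition is:
Bags: B1 = {a, c, d, g}  B2 = {a, c, d, e}  B3 = {a, c, d, f}  B4 = {a, b, d, g}  B5 = {a, c, g, h}
Tree: B1–B2, B2–B3, B1–B4, B1–B5

The largest bag has 4 vertices, giving width 3; this decomposition certifies tw(G) ≤ 3. On the other hand G contains the 4-clique {a, c, d, g}. A clique must lie in a single bag of any decomposition, so no decomposition can have width below 3. The upper and lower bounds meet at 3, so that is the treewidth.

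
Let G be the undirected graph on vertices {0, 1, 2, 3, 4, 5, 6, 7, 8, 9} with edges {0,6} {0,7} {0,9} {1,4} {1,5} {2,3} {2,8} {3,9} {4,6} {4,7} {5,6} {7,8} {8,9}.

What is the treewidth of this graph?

A width-2 tree decomposition is:
Bags: B1 = {1, 5, 6}  B2 = {1, 4, 6}  B3 = {0, 4, 6}  B4 = {0, 4, 7}  B5 = {0, 7, 9}  B6 = {7, 8, 9}  B7 = {3, 8, 9}  B8 = {2, 3, 8}
Tree: B1–B2, B2–B3, B3–B4, B4–B5, B5–B6, B6–B7, B7–B8
Each bag holds 3 vertices, so the decomposition has width 2, which upper-bounds the treewidth. The edges 5–1–4–6–5 form a cycle, so G is not a tree and its treewidth is at least 2. Therefore the treewidth is 2.

2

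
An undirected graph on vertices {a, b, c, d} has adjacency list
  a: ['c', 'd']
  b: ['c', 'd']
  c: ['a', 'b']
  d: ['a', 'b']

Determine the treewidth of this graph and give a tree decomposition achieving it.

The largest bag has 3 vertices, giving width 2; this decomposition certifies tw(G) ≤ 2. The edges b–c–a–d–b form a cycle, so G is not a tree and its treewidth is at least 2. Combining the bounds, tw(G) = 2.

Treewidth 2.
Bags: B1 = {a, b, c}  B2 = {a, b, d}
Tree: B1–B2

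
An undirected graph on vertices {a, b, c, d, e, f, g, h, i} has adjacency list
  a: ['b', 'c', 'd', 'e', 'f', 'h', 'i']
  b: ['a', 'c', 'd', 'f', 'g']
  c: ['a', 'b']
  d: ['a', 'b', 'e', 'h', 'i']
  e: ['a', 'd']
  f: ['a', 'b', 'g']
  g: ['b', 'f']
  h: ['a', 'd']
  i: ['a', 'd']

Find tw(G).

2

A width-2 tree decomposition is:
Bags: B1 = {a, d, i}  B2 = {a, b, d}  B3 = {a, b, c}  B4 = {a, b, f}  B5 = {b, f, g}  B6 = {a, d, e}  B7 = {a, d, h}
Tree: B1–B2, B2–B3, B3–B4, B4–B5, B2–B6, B2–B7
Every bag has size at most 3, so the width is 3 − 1 = 2 and tw(G) ≤ 2. For the lower bound, the 3 vertices {b, f, g} are pairwise adjacent, and any tree decomposition puts a clique entirely inside one bag — forcing width ≥ 2. The upper and lower bounds meet at 2, so that is the treewidth.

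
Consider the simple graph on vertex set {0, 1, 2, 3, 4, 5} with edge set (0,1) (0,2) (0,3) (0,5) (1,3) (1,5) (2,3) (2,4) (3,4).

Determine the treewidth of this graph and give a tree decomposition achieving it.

Each bag holds 3 vertices, so the decomposition has width 2, which upper-bounds the treewidth. For the lower bound, the 3 vertices {0, 1, 3} are pairwise adjacent, and any tree decomposition puts a clique entirely inside one bag — forcing width ≥ 2. The upper and lower bounds meet at 2, so that is the treewidth.

Treewidth 2.
One optimal decomposition is:
Bags: B1 = {0, 2, 3}  B2 = {2, 3, 4}  B3 = {0, 1, 3}  B4 = {0, 1, 5}
Tree: B1–B2, B1–B3, B3–B4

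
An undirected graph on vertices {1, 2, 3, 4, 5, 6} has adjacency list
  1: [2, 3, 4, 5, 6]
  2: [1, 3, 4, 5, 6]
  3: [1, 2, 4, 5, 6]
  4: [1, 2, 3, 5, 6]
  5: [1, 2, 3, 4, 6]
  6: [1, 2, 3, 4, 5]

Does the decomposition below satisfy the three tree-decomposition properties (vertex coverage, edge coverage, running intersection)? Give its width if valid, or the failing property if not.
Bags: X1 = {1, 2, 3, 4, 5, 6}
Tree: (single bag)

Yes; width 5.

Checking the three conditions: (i) the bags cover all of {1, 2, 3, 4, 5, 6}; (ii) for each edge, some bag contains both endpoints; (iii) the bags containing any fixed vertex form a subtree. All hold, so the decomposition is valid with width 6 − 1 = 5.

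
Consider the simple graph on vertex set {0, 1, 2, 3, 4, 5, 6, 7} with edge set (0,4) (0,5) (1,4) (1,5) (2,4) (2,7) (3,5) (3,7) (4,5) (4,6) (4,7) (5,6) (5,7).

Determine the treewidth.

2

A width-2 tree decomposition is:
Bags: B1 = {3, 5, 7}  B2 = {4, 5, 7}  B3 = {0, 4, 5}  B4 = {1, 4, 5}  B5 = {2, 4, 7}  B6 = {4, 5, 6}
Tree: B1–B2, B2–B3, B3–B4, B2–B5, B3–B6
Each bag holds 3 vertices, so the decomposition has width 2, which upper-bounds the treewidth. On the other hand G contains the 3-clique {3, 5, 7}. A clique must lie in a single bag of any decomposition, so no decomposition can have width below 2. Therefore the treewidth is 2.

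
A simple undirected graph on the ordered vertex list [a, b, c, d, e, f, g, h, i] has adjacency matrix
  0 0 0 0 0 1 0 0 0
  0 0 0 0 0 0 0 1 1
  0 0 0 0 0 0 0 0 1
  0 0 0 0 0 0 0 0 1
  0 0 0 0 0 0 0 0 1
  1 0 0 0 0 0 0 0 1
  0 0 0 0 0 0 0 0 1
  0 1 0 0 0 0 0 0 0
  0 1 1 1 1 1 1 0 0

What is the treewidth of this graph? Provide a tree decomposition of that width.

Every bag has size at most 2, so the width is 2 − 1 = 1 and tw(G) ≤ 1. Since G has at least one edge (e.g. i–e), it is not an edgeless graph, so tw(G) ≥ 1. Combining the bounds, tw(G) = 1.

Treewidth 1.
One optimal decomposition is:
Bags: B1 = {e, i}  B2 = {d, i}  B3 = {b, i}  B4 = {g, i}  B5 = {f, i}  B6 = {a, f}  B7 = {b, h}  B8 = {c, i}
Tree: B1–B2, B2–B3, B1–B4, B2–B5, B5–B6, B3–B7, B5–B8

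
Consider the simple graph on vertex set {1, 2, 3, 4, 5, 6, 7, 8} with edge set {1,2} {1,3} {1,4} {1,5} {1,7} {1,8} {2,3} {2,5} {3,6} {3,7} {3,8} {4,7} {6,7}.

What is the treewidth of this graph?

2

A width-2 tree decomposition is:
Bags: B1 = {1, 3, 7}  B2 = {1, 2, 3}  B3 = {1, 3, 8}  B4 = {1, 2, 5}  B5 = {3, 6, 7}  B6 = {1, 4, 7}
Tree: B1–B2, B2–B3, B2–B4, B1–B5, B1–B6
Each bag holds 3 vertices, so the decomposition has width 2, which upper-bounds the treewidth. Conversely, {1, 3, 8} is a clique of size 3, and the vertices of any clique must share a bag in every tree decomposition; so some bag has ≥ 3 vertices and tw(G) ≥ 2. Therefore the treewidth is 2.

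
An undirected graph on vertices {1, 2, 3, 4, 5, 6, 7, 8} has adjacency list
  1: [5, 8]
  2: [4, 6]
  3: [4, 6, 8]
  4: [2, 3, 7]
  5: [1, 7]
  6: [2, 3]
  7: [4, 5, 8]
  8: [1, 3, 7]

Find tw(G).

A width-2 tree decomposition is:
Bags: B1 = {2, 3, 6}  B2 = {2, 3, 4}  B3 = {3, 4, 8}  B4 = {4, 7, 8}  B5 = {1, 7, 8}  B6 = {1, 5, 7}
Tree: B1–B2, B2–B3, B3–B4, B4–B5, B5–B6
The largest bag has 3 vertices, giving width 2; this decomposition certifies tw(G) ≤ 2. Since 6–2–4–3–6 is a cycle in G, G is not acyclic. Forests are exactly the graphs of treewidth ≤ 1, so tw(G) ≥ 2. Hence tw(G) = 2 exactly.

2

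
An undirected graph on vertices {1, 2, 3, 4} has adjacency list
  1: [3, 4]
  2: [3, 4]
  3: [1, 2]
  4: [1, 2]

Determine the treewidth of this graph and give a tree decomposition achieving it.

The largest bag has 3 vertices, giving width 2; this decomposition certifies tw(G) ≤ 2. The edges 3–1–4–2–3 form a cycle, so G is not a tree and its treewidth is at least 2. Combining the bounds, tw(G) = 2.

Treewidth 2.
One optimal decomposition is:
Bags: B1 = {1, 3, 4}  B2 = {2, 3, 4}
Tree: B1–B2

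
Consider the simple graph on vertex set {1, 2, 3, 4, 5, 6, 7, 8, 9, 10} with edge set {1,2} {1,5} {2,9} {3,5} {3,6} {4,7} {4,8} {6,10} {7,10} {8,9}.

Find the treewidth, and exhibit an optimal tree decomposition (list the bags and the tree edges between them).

Every bag has size at most 3, so the width is 3 − 1 = 2 and tw(G) ≤ 2. The edges 8–4–7–10–6–3–5–1–2–9–8 form a cycle, so G is not a tree and its treewidth is at least 2. Hence tw(G) = 2 exactly.

Treewidth 2.
One optimal decomposition is:
Bags: B1 = {4, 7, 8}  B2 = {7, 8, 10}  B3 = {6, 8, 10}  B4 = {3, 6, 8}  B5 = {3, 5, 8}  B6 = {1, 5, 8}  B7 = {1, 2, 8}  B8 = {2, 8, 9}
Tree: B1–B2, B2–B3, B3–B4, B4–B5, B5–B6, B6–B7, B7–B8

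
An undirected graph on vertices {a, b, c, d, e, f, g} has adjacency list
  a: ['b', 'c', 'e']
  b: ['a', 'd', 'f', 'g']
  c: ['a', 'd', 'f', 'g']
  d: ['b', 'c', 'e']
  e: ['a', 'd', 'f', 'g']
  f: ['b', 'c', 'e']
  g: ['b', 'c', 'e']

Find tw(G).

A width-3 tree decomposition is:
Bags: B1 = {b, c, e, g}  B2 = {b, c, d, e}  B3 = {b, c, e, f}  B4 = {a, b, c, e}
Tree: B1–B2, B2–B3, B3–B4
Every bag has size at most 4, so the width is 4 − 1 = 3 and tw(G) ≤ 3. For the lower bound: the 4 vertex sets {b,g}, {c,d}, {e}, {f} are disjoint, each induces a connected subgraph, and every pair is joined by at least one edge of G. Contracting each set to a single vertex therefore yields K_{4} as a minor, and since treewidth is minor-monotone, tw(G) ≥ tw(K_{4}) = 3. Combining the bounds, tw(G) = 3.

3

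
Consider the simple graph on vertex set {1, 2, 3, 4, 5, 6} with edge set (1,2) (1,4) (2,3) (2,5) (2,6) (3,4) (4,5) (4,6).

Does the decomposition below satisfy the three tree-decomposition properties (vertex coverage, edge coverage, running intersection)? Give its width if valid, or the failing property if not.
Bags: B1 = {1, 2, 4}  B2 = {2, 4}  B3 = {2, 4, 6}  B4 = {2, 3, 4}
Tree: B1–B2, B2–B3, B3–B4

A tree decomposition must satisfy three properties: every vertex lies in some bag; for every edge, both endpoints lie together in some bag; and for every vertex, the bags containing it form a connected subtree. Here vertex 5 appears in no bag, so the decomposition is invalid.

No — vertex 5 appears in no bag.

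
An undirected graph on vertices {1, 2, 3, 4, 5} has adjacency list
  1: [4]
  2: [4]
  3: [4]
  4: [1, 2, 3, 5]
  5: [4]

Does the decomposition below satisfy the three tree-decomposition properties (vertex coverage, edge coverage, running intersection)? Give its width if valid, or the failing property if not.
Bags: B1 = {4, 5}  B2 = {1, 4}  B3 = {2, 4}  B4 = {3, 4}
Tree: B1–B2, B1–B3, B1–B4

Yes; width 1.

Vertex coverage: the bags together contain {1, 2, 3, 4, 5}, the full vertex set. Edge coverage: each edge of G has both endpoints in at least one bag. Running intersection: for every vertex, the bags containing it form a connected subtree. All three properties hold, so this is a valid tree decomposition of width max|bag| − 1 = 1, and hence tw(G) ≤ 1.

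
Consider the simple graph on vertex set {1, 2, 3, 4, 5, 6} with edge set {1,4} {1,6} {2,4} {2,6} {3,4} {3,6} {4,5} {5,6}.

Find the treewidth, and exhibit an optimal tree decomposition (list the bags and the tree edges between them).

Each bag holds 3 vertices, so the decomposition has width 2, which upper-bounds the treewidth. The edges 1–6–5–4–1 form a cycle, so G is not a tree and its treewidth is at least 2. Hence tw(G) = 2 exactly.

Treewidth 2.
One optimal decomposition is:
Bags: B1 = {1, 4, 6}  B2 = {4, 5, 6}  B3 = {3, 4, 6}  B4 = {2, 4, 6}
Tree: B1–B2, B2–B3, B3–B4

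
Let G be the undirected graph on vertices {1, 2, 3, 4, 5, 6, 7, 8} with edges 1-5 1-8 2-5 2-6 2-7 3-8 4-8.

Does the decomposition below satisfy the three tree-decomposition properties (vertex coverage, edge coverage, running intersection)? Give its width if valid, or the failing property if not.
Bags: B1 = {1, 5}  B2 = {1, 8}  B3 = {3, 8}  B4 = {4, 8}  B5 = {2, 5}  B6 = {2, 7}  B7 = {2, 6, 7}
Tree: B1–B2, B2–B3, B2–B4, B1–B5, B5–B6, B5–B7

A tree decomposition must satisfy three properties: every vertex lies in some bag; for every edge, both endpoints lie together in some bag; and for every vertex, the bags containing it form a connected subtree. Here bags containing vertex 7 are not connected in the tree, so the decomposition is invalid.

No — bags containing vertex 7 are not connected in the tree.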